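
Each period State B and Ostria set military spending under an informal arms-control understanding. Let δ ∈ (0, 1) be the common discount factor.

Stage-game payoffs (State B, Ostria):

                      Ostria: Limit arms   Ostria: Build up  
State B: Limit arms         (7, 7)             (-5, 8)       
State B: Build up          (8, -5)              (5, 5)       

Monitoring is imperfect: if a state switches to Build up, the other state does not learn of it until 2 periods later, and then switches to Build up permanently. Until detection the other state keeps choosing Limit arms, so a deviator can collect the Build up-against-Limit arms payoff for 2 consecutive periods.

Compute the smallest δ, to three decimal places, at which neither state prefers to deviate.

A deviator earns 8 for 2 periods, then 5 forever; cooperating earns 7 forever. Multiplying the IC by (1−δ):
7 ≥ 8(1−δ^2) + 5δ^2, so 3·δ^2 ≥ 1 and δ^2 ≥ 1/3.
δ ≥ (1/3)^(1/2) ≈ 0.577.

0.577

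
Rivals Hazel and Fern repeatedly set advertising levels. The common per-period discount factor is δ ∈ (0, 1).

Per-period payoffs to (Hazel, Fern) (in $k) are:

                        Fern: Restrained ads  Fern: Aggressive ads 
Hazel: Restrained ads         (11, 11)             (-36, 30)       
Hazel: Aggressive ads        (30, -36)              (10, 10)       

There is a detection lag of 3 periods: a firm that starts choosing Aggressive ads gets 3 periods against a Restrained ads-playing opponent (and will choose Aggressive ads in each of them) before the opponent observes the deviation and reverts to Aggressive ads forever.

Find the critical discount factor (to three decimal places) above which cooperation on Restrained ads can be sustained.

The best deviation is to choose Aggressive ads for all 3 undetected periods, earning 30 each, then 10 forever once detected.
Deviation value: 30(1−δ^3)/(1−δ) + 10δ^3/(1−δ); cooperation value: 11/(1−δ).
IC: 11 ≥ 30(1−δ^3) + 10δ^3 = 30 − 20δ^3.
So δ^3 ≥ 19/20, giving δ ≥ (19/20)^(1/3) ≈ 0.983.

0.983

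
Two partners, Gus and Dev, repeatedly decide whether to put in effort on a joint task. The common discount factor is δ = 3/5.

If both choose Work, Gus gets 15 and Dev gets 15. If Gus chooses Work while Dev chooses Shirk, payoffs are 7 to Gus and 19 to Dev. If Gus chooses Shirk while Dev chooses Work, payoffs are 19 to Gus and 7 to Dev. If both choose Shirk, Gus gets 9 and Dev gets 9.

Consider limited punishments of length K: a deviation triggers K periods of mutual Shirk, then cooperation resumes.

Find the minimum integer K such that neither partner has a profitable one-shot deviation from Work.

2

No profitable deviation requires (15−9)(δ+…+δ^K) ≥ 19−15, i.e. δ+…+δ^K ≥ 2/3 ≈ 0.6667.
With δ = 3/5, the partial sums are K=1: 0.6000, K=2: 0.9600.
K = 2 is the first length at which the sum reaches 0.6667.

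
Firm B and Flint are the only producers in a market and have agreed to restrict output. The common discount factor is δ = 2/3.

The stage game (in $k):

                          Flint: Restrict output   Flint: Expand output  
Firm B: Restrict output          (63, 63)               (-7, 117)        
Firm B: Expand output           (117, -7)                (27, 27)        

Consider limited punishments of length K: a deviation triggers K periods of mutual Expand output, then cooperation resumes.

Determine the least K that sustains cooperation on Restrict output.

4

Need Σ_{k=1}^{K} δ^k ≥ (117−63)/(63−27) = 1.5000 at δ = 2/3.
At K = 3 the sum is 1.4074 < 1.5000; at K = 4 it is 1.6049 ≥ 1.5000.
So the minimum punishment length is K = 4.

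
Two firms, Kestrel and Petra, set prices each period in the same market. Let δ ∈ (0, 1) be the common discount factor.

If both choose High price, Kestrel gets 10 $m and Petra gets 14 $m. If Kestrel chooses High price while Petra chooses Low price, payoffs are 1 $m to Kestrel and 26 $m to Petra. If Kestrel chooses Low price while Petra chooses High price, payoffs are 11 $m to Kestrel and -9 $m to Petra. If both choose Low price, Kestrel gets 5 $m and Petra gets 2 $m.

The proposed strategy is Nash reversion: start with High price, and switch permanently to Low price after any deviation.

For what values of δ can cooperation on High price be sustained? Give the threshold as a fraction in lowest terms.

Kestrel's threshold: (11−10)/(11−5) = 1/6.
Petra's threshold: (26−14)/(26−2) = 1/2.
1/6 < 1/2, so Petra binds and δ* = 1/2.

1/2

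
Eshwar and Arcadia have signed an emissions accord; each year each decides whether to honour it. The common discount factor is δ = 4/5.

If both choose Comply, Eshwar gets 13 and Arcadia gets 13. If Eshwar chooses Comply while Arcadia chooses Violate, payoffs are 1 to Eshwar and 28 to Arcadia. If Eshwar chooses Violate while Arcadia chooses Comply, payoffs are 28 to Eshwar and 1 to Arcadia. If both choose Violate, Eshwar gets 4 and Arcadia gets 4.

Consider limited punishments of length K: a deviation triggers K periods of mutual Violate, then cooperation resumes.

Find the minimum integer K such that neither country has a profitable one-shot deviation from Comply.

3

Need Σ_{k=1}^{K} δ^k ≥ (28−13)/(13−4) = 1.6667 at δ = 4/5.
At K = 2 the sum is 1.4400 < 1.6667; at K = 3 it is 1.9520 ≥ 1.6667.
So the minimum punishment length is K = 3.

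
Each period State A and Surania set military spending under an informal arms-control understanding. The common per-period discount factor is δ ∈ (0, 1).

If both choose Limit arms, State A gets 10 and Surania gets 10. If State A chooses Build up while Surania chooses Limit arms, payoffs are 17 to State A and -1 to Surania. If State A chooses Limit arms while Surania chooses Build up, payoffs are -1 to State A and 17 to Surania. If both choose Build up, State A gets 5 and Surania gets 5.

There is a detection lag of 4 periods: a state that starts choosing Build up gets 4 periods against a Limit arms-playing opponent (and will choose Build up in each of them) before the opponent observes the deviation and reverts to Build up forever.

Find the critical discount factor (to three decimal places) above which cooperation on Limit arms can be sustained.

0.874

Deviating for the 4 undetected periods gains 17−10 = 7 per period over cooperation, then loses 10−5 = 5 per period forever once punishment starts.
Gain: 7(1 + δ + … + δ^3); loss: 5·δ^4/(1−δ).
No profitable deviation ⇔ 7(1−δ^4) ≤ 5·δ^4, i.e. δ^4 ≥ 7/(7+5) = 7/12.
Hence δ ≥ (7/12)^(1/4) ≈ 0.874.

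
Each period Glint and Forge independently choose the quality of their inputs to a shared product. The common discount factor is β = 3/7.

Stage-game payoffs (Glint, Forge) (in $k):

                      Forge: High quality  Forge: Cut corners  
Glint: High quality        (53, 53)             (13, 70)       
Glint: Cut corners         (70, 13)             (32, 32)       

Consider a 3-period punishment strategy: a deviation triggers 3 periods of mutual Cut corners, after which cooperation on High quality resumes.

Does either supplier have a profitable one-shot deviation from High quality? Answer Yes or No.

IC: β+…+β^3 ≥ (70−53)/(53−32) = 17/21.
At β = 3/7: partial sum = 0.6910 < 0.8095. Cooperation not sustainable.

Yes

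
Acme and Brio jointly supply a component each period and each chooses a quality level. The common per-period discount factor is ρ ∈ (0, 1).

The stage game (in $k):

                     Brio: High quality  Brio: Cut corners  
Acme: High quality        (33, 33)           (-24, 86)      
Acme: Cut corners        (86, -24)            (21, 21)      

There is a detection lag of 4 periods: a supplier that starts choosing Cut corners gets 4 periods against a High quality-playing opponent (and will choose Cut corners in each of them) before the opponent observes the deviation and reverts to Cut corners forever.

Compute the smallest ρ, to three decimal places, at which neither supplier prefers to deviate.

Deviating for the 4 undetected periods gains 86−33 = 53 per period over cooperation, then loses 33−21 = 12 per period forever once punishment starts.
Gain: 53(1 + ρ + … + ρ^3); loss: 12·ρ^4/(1−ρ).
No profitable deviation ⇔ 53(1−ρ^4) ≤ 12·ρ^4, i.e. ρ^4 ≥ 53/(53+12) = 53/65.
Hence ρ ≥ (53/65)^(1/4) ≈ 0.950.

0.950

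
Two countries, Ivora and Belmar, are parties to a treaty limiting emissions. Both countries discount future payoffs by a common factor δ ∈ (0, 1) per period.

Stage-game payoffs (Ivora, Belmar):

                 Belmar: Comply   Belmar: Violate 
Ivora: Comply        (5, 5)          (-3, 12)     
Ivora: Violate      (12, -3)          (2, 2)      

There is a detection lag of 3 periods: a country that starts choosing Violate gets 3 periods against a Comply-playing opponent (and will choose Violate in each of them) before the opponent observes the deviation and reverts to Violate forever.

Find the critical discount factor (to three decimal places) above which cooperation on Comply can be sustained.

0.888

A deviator earns 12 for 3 periods, then 2 forever; cooperating earns 5 forever. Multiplying the IC by (1−δ):
5 ≥ 12(1−δ^3) + 2δ^3, so 10·δ^3 ≥ 7 and δ^3 ≥ 7/10.
δ ≥ (7/10)^(1/3) ≈ 0.888.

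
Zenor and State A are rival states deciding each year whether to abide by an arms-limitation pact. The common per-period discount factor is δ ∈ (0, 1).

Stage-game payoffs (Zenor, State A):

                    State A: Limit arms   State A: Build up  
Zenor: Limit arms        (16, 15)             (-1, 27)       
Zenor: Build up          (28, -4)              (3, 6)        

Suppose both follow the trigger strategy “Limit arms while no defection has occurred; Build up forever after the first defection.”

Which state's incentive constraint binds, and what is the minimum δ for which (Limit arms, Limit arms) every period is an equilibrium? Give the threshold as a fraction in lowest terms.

Zenor's threshold: (28−16)/(28−3) = 12/25.
State A's threshold: (27−15)/(27−6) = 4/7.
12/25 < 4/7, so State A binds and δ* = 4/7.

State A; δ ≥ 4/7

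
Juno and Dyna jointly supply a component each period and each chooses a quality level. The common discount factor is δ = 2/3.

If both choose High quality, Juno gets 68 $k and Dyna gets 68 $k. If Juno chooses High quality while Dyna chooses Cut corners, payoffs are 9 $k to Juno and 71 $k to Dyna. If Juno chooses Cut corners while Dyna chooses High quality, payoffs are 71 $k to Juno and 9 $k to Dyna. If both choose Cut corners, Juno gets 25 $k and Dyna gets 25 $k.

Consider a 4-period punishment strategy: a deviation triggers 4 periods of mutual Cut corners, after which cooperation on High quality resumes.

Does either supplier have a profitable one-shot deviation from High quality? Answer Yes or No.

A one-shot deviation gives 71 now, then 25 for 4 periods, then back to 68.
Gain from deviating: (71−68) today; loss: (68−25) in each of the next 4 periods.
No-deviation condition: (68−25)(δ+…+δ^4) ≥ 71−68, i.e. δ+…+δ^4 ≥ 3/43.
At δ = 2/3: δ+…+δ^4 = 1.6049 ≥ 0.0698.
So cooperation is sustainable.

No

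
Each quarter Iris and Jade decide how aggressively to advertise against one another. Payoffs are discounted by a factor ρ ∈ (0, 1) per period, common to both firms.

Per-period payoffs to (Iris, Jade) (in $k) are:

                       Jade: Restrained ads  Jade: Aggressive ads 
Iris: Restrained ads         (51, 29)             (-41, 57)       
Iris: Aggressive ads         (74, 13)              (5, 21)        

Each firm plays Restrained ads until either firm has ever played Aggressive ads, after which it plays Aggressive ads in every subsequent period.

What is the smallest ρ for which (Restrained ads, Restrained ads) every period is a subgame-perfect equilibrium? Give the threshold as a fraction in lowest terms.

For Iris: deviation gain 74−51 = 23, per-period punishment loss 51−5 = 46. IC gives ρ ≥ 23/69 = 1/3.
For Jade: gain 28, loss 8 per period, so ρ ≥ 28/36 = 7/9.
The tighter constraint is Jade's, so cooperation needs ρ ≥ 7/9.

7/9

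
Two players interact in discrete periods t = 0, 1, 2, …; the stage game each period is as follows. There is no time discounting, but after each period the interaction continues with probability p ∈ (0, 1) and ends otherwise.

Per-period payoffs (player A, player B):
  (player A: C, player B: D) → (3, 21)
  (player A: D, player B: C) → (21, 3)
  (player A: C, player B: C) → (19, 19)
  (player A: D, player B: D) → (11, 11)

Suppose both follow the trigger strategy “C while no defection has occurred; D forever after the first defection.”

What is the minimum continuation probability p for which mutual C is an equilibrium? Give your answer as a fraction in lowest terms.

Expected cooperation value is 19 + p·19 + p²·19 + … = 19/(1−p); deviation gives 21 + p·11/(1−p).
19 ≥ 21(1−p) + 11p ⇒ 10p ≥ 2 ⇒ p ≥ 2/10 = 1/5.

1/5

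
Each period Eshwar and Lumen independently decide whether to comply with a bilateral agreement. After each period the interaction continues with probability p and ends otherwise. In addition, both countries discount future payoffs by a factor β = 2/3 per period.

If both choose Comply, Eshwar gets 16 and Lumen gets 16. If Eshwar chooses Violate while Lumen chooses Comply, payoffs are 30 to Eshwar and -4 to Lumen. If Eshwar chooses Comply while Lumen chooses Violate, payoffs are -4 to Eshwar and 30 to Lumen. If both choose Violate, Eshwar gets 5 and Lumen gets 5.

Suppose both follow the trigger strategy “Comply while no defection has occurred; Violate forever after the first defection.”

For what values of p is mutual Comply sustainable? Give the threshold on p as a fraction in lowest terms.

21/25

With continuation probability p and discount β, the effective per-period discount factor is βp.
Grim-trigger IC: βp ≥ (30−16)/(30−5) = 14/25.
So p ≥ (14/25)/(2/3) = 21/25.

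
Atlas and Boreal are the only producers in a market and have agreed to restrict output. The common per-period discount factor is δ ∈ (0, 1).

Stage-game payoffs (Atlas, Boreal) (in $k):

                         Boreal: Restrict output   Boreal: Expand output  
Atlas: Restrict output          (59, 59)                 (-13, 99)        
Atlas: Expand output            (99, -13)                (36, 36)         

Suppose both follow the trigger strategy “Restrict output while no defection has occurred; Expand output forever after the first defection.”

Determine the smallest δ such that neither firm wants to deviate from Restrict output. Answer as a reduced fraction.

Under grim trigger the critical discount factor is (T−C)/(T−P) with T = 99, C = 59, P = 36.
δ* = (99−59)/(99−36) = 40/63.

40/63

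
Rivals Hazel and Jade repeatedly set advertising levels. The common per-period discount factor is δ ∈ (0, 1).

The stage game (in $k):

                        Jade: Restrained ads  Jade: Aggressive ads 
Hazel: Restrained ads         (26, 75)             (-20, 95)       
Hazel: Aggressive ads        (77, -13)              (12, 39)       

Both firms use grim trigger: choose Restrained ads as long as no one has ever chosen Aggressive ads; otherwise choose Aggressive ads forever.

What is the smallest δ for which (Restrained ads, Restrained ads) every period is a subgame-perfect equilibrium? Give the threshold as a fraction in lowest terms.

51/65

For Hazel: deviation gain 77−26 = 51, per-period punishment loss 26−12 = 14. IC gives δ ≥ 51/65.
For Jade: gain 20, loss 36 per period, so δ ≥ 20/56 = 5/14.
The tighter constraint is Hazel's, so cooperation needs δ ≥ 51/65.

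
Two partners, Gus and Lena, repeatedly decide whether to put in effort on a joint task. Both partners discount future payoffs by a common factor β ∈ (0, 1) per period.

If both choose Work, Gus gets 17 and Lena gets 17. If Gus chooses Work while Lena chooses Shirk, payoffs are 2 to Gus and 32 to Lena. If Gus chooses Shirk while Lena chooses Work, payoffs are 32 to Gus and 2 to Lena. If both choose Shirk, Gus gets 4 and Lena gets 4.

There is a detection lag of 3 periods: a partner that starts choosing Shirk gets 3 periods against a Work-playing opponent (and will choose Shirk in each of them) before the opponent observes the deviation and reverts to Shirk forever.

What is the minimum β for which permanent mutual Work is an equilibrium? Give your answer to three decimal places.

0.812

Deviating for the 3 undetected periods gains 32−17 = 15 per period over cooperation, then loses 17−4 = 13 per period forever once punishment starts.
Gain: 15(1 + β + … + β^2); loss: 13·β^3/(1−β).
No profitable deviation ⇔ 15(1−β^3) ≤ 13·β^3, i.e. β^3 ≥ 15/(15+13) = 15/28.
Hence β ≥ (15/28)^(1/3) ≈ 0.812.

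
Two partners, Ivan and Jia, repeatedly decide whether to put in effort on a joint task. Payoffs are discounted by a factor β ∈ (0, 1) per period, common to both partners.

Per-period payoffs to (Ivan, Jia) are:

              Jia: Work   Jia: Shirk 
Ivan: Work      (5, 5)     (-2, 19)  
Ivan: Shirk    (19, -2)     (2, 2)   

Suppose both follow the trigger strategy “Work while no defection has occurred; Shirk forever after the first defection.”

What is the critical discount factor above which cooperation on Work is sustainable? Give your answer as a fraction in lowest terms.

14/17

Cooperation forever yields 5 each period: 5/(1−β).
Deviating yields 19 once, then 2 forever: 19 + 2β/(1−β).
No profitable deviation requires 5/(1−β) ≥ 19 + 2β/(1−β).
Multiplying by (1−β): 5 ≥ 19(1−β) + 2β = 19 − 17β.
So 17β ≥ 14, i.e. β ≥ 14/17.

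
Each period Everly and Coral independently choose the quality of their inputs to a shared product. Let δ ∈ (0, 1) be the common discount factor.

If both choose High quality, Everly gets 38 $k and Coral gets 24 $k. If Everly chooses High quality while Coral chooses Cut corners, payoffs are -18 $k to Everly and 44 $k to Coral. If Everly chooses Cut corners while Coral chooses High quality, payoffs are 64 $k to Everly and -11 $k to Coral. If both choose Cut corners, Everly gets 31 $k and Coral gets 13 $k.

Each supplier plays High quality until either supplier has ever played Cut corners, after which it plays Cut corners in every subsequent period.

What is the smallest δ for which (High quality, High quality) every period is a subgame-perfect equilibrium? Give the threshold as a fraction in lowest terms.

26/33

Everly's threshold: (64−38)/(64−31) = 26/33.
Coral's threshold: (44−24)/(44−13) = 20/31.
26/33 > 20/31, so Everly binds and δ* = 26/33.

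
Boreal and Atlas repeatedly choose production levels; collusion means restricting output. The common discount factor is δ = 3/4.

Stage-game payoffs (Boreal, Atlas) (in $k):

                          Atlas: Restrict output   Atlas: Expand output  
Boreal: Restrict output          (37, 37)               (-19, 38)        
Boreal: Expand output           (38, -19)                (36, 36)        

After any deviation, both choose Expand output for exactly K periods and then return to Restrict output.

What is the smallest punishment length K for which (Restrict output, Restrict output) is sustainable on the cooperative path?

2

Need Σ_{k=1}^{K} δ^k ≥ (38−37)/(37−36) = 1.0000 at δ = 3/4.
At K = 1 the sum is 0.7500 < 1.0000; at K = 2 it is 1.3125 ≥ 1.0000.
So the minimum punishment length is K = 2.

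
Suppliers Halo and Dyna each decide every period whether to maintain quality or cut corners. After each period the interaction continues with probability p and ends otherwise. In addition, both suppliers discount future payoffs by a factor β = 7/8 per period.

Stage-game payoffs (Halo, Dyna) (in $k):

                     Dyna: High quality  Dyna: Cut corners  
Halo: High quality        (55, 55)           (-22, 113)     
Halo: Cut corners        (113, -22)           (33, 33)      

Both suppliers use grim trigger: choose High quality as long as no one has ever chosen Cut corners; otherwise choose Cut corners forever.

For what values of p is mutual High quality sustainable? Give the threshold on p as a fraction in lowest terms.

29/35

With continuation probability p and discount β, the effective per-period discount factor is βp.
Grim-trigger IC: βp ≥ (113−55)/(113−33) = 29/40.
So p ≥ (29/40)/(7/8) = 29/35.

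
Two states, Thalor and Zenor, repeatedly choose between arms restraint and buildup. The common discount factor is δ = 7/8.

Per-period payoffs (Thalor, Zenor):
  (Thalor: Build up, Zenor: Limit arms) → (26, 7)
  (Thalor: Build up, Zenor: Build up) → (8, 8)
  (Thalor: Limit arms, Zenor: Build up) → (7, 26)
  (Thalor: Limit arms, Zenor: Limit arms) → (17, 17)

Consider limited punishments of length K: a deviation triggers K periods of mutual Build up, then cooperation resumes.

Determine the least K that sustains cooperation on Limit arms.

IC: δ(1−δ^K)/(1−δ) ≥ (26−17)/(17−8) = 1.
With δ = 7/8: need 1 − δ^K ≥ 1·(1−7/8)/(7/8), i.e. δ^K ≤ 0.8571.
Since (7/8)^1 = 0.8750 and (7/8)^2 = 0.7656, the smallest such K is 2.

2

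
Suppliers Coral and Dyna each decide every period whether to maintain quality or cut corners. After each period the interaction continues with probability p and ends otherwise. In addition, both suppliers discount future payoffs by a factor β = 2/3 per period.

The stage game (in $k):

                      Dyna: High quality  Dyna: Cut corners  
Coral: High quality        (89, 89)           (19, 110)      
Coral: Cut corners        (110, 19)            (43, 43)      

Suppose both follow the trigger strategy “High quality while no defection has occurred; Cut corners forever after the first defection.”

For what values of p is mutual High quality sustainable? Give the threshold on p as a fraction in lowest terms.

63/134

Expected continuation weight on next period's payoff is β·p = 2/3·p, which plays the role of the discount factor.
Cooperation requires 2/3·p ≥ (110−89)/(110−43) = 21/67, hence p ≥ 63/134.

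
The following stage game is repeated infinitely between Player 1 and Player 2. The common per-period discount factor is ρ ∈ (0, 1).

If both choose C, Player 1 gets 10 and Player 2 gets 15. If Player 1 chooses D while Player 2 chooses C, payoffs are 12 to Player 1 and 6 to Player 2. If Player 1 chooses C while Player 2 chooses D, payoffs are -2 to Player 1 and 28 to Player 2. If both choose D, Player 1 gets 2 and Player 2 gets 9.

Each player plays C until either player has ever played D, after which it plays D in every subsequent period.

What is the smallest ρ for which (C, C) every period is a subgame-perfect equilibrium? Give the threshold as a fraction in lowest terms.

Player 1: cooperation gives 10 each period; deviation gives 12 once then 2 forever.
  10/(1−ρ) ≥ 12 + 2ρ/(1−ρ) ⇒ ρ ≥ 2/10 = 1/5.
Player 2: cooperation gives 15 each period; deviation gives 28 once then 9 forever.
  ρ ≥ 13/19.
Both must hold, so the binding constraint is Player 2's: ρ ≥ 13/19.

13/19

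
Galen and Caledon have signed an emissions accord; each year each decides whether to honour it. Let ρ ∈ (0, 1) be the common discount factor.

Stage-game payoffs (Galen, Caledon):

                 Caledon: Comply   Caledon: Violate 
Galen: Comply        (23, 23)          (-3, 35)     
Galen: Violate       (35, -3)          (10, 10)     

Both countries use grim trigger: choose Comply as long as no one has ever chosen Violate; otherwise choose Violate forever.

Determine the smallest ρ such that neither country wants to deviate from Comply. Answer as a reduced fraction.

12/25

Under grim trigger the critical discount factor is (T−C)/(T−P) with T = 35, C = 23, P = 10.
ρ* = (35−23)/(35−10) = 12/25.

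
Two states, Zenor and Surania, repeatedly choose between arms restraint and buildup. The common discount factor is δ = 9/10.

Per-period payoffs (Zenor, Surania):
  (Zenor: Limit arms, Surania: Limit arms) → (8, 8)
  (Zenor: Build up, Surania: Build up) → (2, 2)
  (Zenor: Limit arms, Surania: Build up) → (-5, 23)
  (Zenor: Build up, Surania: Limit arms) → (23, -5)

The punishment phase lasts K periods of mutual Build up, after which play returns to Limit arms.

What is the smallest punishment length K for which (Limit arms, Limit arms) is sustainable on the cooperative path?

No profitable deviation requires (8−2)(δ+…+δ^K) ≥ 23−8, i.e. δ+…+δ^K ≥ 5/2 ≈ 2.5000.
With δ = 9/10, the partial sums are K=1: 0.9000, K=2: 1.7100, K=3: 2.4390, K=4: 3.0951.
K = 4 is the first length at which the sum reaches 2.5000.

4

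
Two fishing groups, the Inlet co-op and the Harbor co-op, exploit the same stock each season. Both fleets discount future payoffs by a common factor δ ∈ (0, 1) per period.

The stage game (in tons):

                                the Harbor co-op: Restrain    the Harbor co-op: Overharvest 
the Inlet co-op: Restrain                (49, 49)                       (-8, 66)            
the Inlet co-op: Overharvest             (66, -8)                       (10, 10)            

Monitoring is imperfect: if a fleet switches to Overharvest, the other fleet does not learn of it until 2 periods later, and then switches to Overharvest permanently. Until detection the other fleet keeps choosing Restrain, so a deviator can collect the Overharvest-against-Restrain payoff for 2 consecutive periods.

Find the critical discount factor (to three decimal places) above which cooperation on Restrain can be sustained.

0.551

A deviator earns 66 for 2 periods, then 10 forever; cooperating earns 49 forever. Multiplying the IC by (1−δ):
49 ≥ 66(1−δ^2) + 10δ^2, so 56·δ^2 ≥ 17 and δ^2 ≥ 17/56.
δ ≥ (17/56)^(1/2) ≈ 0.551.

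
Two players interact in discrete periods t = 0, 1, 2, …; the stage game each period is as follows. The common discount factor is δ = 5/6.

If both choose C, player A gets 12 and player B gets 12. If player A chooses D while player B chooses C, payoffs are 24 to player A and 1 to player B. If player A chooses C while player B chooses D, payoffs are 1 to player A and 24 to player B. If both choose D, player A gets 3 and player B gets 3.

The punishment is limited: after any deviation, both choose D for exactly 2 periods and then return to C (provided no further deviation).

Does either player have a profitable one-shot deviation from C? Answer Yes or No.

A one-shot deviation gives 24 now, then 3 for 2 periods, then back to 12.
Gain from deviating: (24−12) today; loss: (12−3) in each of the next 2 periods.
No-deviation condition: (12−3)(δ+…+δ^2) ≥ 24−12, i.e. δ+…+δ^2 ≥ 4/3.
At δ = 5/6: δ+…+δ^2 = 1.5278 ≥ 1.3333.
So cooperation is sustainable.

No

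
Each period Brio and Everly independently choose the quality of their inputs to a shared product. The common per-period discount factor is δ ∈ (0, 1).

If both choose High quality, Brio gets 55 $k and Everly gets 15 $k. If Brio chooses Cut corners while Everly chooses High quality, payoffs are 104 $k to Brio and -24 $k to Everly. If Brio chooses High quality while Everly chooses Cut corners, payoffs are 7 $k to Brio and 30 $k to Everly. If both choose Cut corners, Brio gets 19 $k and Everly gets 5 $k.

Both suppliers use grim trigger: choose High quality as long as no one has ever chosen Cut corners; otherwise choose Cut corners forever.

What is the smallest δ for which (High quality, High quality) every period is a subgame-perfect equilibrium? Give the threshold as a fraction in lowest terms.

Brio: cooperation gives 55 each period; deviation gives 104 once then 19 forever.
  55/(1−δ) ≥ 104 + 19δ/(1−δ) ⇒ δ ≥ 49/85.
Everly: cooperation gives 15 each period; deviation gives 30 once then 5 forever.
  δ ≥ 15/25 = 3/5.
Both must hold, so the binding constraint is Everly's: δ ≥ 3/5.

3/5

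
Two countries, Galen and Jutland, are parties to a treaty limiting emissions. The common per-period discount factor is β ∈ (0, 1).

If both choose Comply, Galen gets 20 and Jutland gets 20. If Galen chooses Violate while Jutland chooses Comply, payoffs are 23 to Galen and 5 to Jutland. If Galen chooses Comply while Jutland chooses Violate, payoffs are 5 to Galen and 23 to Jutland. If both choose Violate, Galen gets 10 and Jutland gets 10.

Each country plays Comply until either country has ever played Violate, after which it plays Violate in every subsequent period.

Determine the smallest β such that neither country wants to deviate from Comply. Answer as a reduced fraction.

Under grim trigger the critical discount factor is (T−C)/(T−P) with T = 23, C = 20, P = 10.
β* = (23−20)/(23−10) = 3/13.

3/13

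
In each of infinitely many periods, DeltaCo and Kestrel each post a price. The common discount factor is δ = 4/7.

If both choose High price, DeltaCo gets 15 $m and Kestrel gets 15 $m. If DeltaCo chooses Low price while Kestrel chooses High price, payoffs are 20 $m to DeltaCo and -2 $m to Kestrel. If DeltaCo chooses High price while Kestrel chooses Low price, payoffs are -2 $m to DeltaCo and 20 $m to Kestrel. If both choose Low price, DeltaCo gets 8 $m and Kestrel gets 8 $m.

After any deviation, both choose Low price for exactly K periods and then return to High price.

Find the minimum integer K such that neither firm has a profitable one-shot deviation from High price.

IC: δ(1−δ^K)/(1−δ) ≥ (20−15)/(15−8) = 5/7.
With δ = 4/7: need 1 − δ^K ≥ 5/7·(1−4/7)/(4/7), i.e. δ^K ≤ 0.4643.
Since (4/7)^1 = 0.5714 and (4/7)^2 = 0.3265, the smallest such K is 2.

2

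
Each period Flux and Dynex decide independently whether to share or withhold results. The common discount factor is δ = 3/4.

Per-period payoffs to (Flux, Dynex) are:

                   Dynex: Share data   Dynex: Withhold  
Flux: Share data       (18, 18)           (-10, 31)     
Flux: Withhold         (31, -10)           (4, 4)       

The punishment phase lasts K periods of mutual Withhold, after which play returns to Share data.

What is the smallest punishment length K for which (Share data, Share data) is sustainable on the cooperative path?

Need Σ_{k=1}^{K} δ^k ≥ (31−18)/(18−4) = 0.9286 at δ = 3/4.
At K = 1 the sum is 0.7500 < 0.9286; at K = 2 it is 1.3125 ≥ 0.9286.
So the minimum punishment length is K = 2.

2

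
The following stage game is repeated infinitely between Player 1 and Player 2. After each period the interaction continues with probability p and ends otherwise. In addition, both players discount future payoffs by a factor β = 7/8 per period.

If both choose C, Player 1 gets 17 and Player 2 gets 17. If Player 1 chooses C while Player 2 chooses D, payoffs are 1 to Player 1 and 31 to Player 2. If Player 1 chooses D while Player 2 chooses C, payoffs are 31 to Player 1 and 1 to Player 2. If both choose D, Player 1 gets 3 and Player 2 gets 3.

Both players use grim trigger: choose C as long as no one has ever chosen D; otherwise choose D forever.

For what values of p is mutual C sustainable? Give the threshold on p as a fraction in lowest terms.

Expected continuation weight on next period's payoff is β·p = 7/8·p, which plays the role of the discount factor.
Cooperation requires 7/8·p ≥ (31−17)/(31−3) = 1/2, hence p ≥ 4/7.

4/7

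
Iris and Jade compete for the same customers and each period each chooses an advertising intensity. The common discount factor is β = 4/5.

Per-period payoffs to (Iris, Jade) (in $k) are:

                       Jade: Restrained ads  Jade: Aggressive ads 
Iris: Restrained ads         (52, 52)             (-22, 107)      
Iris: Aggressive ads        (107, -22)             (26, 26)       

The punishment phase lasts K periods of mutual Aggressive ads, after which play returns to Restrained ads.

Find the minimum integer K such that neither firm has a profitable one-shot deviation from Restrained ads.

4

Need Σ_{k=1}^{K} β^k ≥ (107−52)/(52−26) = 2.1154 at β = 4/5.
At K = 3 the sum is 1.9520 < 2.1154; at K = 4 it is 2.3616 ≥ 2.1154.
So the minimum punishment length is K = 4.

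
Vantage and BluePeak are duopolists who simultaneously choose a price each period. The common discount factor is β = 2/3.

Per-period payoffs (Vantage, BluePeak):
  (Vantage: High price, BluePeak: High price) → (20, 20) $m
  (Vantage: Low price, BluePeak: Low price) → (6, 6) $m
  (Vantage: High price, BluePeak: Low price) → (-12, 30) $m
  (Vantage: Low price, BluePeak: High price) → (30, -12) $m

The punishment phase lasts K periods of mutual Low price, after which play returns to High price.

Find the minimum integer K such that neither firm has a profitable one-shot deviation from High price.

2

No profitable deviation requires (20−6)(β+…+β^K) ≥ 30−20, i.e. β+…+β^K ≥ 5/7 ≈ 0.7143.
With β = 2/3, the partial sums are K=1: 0.6667, K=2: 1.1111.
K = 2 is the first length at which the sum reaches 0.7143.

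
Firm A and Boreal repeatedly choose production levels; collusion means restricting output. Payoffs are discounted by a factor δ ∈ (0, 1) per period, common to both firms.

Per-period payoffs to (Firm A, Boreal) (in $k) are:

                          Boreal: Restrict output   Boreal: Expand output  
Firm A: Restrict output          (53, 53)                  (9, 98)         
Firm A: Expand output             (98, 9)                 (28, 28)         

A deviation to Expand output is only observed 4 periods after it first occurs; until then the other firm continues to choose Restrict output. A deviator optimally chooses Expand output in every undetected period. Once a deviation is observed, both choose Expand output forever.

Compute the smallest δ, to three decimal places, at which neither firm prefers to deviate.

0.895

A deviator earns 98 for 4 periods, then 28 forever; cooperating earns 53 forever. Multiplying the IC by (1−δ):
53 ≥ 98(1−δ^4) + 28δ^4, so 70·δ^4 ≥ 45 and δ^4 ≥ 9/14.
δ ≥ (9/14)^(1/4) ≈ 0.895.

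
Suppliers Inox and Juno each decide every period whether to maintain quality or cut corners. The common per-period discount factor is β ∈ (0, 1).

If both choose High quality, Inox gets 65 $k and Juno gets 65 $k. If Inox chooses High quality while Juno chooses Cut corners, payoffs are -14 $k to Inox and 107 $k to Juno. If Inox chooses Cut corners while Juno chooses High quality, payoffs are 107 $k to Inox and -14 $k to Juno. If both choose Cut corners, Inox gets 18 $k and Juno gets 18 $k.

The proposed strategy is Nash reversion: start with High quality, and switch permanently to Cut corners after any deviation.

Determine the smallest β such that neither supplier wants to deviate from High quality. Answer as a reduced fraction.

Cooperation forever yields 65 each period: 65/(1−β).
Deviating yields 107 once, then 18 forever: 107 + 18β/(1−β).
No profitable deviation requires 65/(1−β) ≥ 107 + 18β/(1−β).
Multiplying by (1−β): 65 ≥ 107(1−β) + 18β = 107 − 89β.
So 89β ≥ 42, i.e. β ≥ 42/89.

42/89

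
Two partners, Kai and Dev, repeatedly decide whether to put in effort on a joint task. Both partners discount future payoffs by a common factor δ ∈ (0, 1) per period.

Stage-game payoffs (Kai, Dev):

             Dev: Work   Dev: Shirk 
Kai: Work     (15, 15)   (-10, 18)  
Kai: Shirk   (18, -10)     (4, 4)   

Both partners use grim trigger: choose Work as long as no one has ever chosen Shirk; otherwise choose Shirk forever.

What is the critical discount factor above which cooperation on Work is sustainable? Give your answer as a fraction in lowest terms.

15/(1−δ) ≥ 18 + 4δ/(1−δ)
15 ≥ 18 − 14δ
δ ≥ 3/14.

3/14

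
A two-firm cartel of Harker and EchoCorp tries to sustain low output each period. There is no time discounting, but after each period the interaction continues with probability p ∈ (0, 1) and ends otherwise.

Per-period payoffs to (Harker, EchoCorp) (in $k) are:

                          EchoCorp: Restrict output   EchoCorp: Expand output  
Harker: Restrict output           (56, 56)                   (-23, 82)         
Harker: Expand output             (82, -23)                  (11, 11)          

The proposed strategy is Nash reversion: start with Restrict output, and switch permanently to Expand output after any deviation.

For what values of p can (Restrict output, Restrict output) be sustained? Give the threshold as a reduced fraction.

26/71

With no time discounting, the continuation probability p plays the role of the discount factor.
Grim-trigger IC: 56/(1−p) ≥ 82 + 11p/(1−p) ⇒ p ≥ (82−56)/(82−11) = 26/71.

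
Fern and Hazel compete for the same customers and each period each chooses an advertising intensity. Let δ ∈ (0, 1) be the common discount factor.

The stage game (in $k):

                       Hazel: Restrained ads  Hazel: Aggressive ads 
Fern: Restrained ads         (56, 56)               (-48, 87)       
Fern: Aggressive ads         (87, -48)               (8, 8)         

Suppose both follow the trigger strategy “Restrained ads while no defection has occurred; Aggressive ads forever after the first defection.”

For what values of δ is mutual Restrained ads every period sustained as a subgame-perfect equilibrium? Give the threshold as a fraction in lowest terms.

56/(1−δ) ≥ 87 + 8δ/(1−δ)
56 ≥ 87 − 79δ
δ ≥ 31/79.

31/79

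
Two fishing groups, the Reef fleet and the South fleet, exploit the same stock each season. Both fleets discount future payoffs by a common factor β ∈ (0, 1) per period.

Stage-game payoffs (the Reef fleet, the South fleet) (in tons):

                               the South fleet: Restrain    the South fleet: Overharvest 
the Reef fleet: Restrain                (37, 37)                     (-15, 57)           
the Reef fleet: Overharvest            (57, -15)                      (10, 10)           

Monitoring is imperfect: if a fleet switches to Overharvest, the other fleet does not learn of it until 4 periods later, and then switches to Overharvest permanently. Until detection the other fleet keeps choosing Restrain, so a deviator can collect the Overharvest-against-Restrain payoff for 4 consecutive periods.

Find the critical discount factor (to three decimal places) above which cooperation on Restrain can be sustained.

0.808

A deviator earns 57 for 4 periods, then 10 forever; cooperating earns 37 forever. Multiplying the IC by (1−β):
37 ≥ 57(1−β^4) + 10β^4, so 47·β^4 ≥ 20 and β^4 ≥ 20/47.
β ≥ (20/47)^(1/4) ≈ 0.808.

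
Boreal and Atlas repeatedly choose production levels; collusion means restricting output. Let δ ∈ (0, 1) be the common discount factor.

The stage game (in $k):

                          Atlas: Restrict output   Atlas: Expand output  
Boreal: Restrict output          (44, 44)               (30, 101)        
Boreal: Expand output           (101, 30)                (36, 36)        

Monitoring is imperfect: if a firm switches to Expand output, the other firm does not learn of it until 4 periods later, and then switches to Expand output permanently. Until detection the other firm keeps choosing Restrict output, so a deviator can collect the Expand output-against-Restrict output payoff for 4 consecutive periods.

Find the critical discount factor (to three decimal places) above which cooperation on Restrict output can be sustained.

0.968

A deviator earns 101 for 4 periods, then 36 forever; cooperating earns 44 forever. Multiplying the IC by (1−δ):
44 ≥ 101(1−δ^4) + 36δ^4, so 65·δ^4 ≥ 57 and δ^4 ≥ 57/65.
δ ≥ (57/65)^(1/4) ≈ 0.968.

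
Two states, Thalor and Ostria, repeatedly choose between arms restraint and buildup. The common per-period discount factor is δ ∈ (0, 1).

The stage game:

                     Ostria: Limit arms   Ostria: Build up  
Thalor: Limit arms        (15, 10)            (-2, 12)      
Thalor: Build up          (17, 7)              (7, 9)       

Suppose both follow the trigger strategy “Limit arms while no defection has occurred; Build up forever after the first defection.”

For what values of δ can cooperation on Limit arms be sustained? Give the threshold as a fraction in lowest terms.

Thalor's threshold: (17−15)/(17−7) = 1/5.
Ostria's threshold: (12−10)/(12−9) = 2/3.
1/5 < 2/3, so Ostria binds and δ* = 2/3.

2/3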